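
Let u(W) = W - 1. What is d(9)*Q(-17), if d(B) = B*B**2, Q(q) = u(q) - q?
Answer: -729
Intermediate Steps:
u(W) = -1 + W
Q(q) = -1 (Q(q) = (-1 + q) - q = -1)
d(B) = B**3
d(9)*Q(-17) = 9**3*(-1) = 729*(-1) = -729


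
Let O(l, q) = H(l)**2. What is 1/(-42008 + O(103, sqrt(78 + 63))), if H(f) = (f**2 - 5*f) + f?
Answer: 1/103936801 ≈ 9.6212e-9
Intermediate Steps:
H(f) = f**2 - 4*f
O(l, q) = l**2*(-4 + l)**2 (O(l, q) = (l*(-4 + l))**2 = l**2*(-4 + l)**2)
1/(-42008 + O(103, sqrt(78 + 63))) = 1/(-42008 + 103**2*(-4 + 103)**2) = 1/(-42008 + 10609*99**2) = 1/(-42008 + 10609*9801) = 1/(-42008 + 103978809) = 1/103936801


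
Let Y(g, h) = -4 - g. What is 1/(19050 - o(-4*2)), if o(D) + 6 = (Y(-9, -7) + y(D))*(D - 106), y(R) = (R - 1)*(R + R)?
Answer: 1/36042 ≈ 2.7745e-5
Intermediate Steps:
y(R) = 2*R*(-1 + R) (y(R) = (-1 + R)*(2*R) = 2*R*(-1 + R))
o(D) = -6 + (-106 + D)*(5 + 2*D*(-1 + D)) (o(D) = -6 + ((-4 - 1*(-9)) + 2*D*(-1 + D))*(D - 106) = -6 + ((-4 + 9) + 2*D*(-1 + D))*(-106 + D) = -6 + (5 + 2*D*(-1 + D))*(-106 + D) = -6 + (-106 + D)*(5 + 2*D*(-1 + D)))
1/(19050 - o(-4*2)) = 1/(19050 - (-536 - 214*(-4*2)² + 2*(-4*2)³ + 217*(-4*2))) = 1/(19050 - (-536 - 214*(-8)² + 2*(-8)³ + 217*(-8))) = 1/(19050 - (-536 - 214*64 + 2*(-512) - 1736)) = 1/(19050 - (-536 - 13696 - 1024 - 1736)) = 1/(19050 - 1*(-16992)) = 1/(19050 + 16992) = 1/36042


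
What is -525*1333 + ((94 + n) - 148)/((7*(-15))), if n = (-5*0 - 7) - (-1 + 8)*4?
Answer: -73481536/105 ≈ -6.9982e+5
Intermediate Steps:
n = -35 (n = (0 - 7) - 7*4 = -7 - 1*28 = -7 - 28 = -35)
-525*1333 + ((94 + n) - 148)/((7*(-15))) = -525*1333 + ((94 - 35) - 148)/((7*(-15))) = -699825 + (59 - 148)/(-105) = -699825 - 89*(-1/105) = -699825 + 89/105 = -73481536/105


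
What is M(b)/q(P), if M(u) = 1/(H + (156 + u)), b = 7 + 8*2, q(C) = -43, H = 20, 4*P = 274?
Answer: -1/8557 ≈ -0.00011686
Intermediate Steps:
P = 137/2 (P = (¼)*274 = 137/2 ≈ 68.500)
b = 23 (b = 7 + 16 = 23)
M(u) = 1/(176 + u) (M(u) = 1/(20 + (156 + u)) = 1/(176 + u))
M(b)/q(P) = 1/((176 + 23)*(-43)) = -1/43/199 = (1/199)*(-1/43) = -1/8557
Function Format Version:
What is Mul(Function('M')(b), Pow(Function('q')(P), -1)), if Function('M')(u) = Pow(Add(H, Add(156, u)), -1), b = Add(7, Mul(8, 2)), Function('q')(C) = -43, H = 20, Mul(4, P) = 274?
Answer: Rational(-1, 8557) ≈ -0.00011686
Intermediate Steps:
P = Rational(137, 2) (P = Mul(Rational(1, 4), 274) = Rational(137, 2) ≈ 68.500)
b = 23 (b = Add(7, 16) = 23)
Function('M')(u) = Pow(Add(176, u), -1) (Function('M')(u) = Pow(Add(20, Add(156, u)), -1) = Pow(Add(176, u), -1))
Mul(Function('M')(b), Pow(Function('q')(P), -1)) = Mul(Pow(Add(176, 23), -1), Pow(-43, -1)) = Mul(Pow(199, -1), Rational(-1, 43)) = Mul(Rational(1, 199), Rational(-1, 43)) = Rational(-1, 8557)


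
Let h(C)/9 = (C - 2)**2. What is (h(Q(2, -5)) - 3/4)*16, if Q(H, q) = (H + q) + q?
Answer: 14388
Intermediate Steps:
Q(H, q) = H + 2*q
h(C) = 9*(-2 + C)**2 (h(C) = 9*(C - 2)**2 = 9*(-2 + C)**2)
(h(Q(2, -5)) - 3/4)*16 = (9*(-2 + (2 + 2*(-5)))**2 - 3/4)*16 = (9*(-2 + (2 - 10))**2 - 3*1/4)*16 = (9*(-2 - 8)**2 - 3/4)*16 = (9*(-10)**2 - 3/4)*16 = (9*100 - 3/4)*16 = (900 - 3/4)*16 = (3597/4)*16 = 14388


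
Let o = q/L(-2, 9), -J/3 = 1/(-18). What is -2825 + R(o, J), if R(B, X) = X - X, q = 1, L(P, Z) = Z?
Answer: -2825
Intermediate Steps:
J = ⅙ (J = -3/(-18) = -3*(-1/18) = ⅙ ≈ 0.16667)
o = ⅑ (o = 1/9 = 1*(⅑) = ⅑ ≈ 0.11111)
R(B, X) = 0
-2825 + R(o, J) = -2825 + 0 = -2825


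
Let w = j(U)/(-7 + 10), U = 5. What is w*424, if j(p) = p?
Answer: 2120/3 ≈ 706.67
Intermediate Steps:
w = 5/3 (w = 5/(-7 + 10) = 5/3 ≈ 1.6667)
w*424 = (5/3)*424 = 2120/3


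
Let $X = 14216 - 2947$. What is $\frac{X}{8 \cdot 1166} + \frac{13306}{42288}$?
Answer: $\frac{37541365}{24653904} \approx 1.5227$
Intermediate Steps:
$X = 11269$ ($X = 14216 - 2947 = 11269$)
$\frac{X}{8 \cdot 1166} + \frac{13306}{42288} = \frac{11269}{8 \cdot 1166} + \frac{13306}{42288} = \frac{11269}{9328} + 13306 \cdot \frac{1}{42288} = 11269 \cdot \frac{1}{9328} + \frac{6653}{21144} = \frac{11269}{9328} + \frac{6653}{21144} = \frac{37541365}{24653904}$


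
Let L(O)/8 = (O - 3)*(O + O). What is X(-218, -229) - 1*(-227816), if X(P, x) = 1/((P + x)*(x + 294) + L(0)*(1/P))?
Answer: 6619193879/29055 ≈ 2.2782e+5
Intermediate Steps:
L(O) = 16*O*(-3 + O) (L(O) = 8*((O - 3)*(O + O)) = 8*((-3 + O)*(2*O)) = 8*(2*O*(-3 + O)) = 16*O*(-3 + O))
X(P, x) = 1/((294 + x)*(P + x)) (X(P, x) = 1/((P + x)*(x + 294) + (16*0*(-3 + 0))*(1/P)) = 1/((P + x)*(294 + x) + (16*0*(-3))/P) = 1/((294 + x)*(P + x) + 0/P) = 1/((294 + x)*(P + x) + 0) = 1/((294 + x)*(P + x)))
X(-218, -229) - 1*(-227816) = 1/((-229)² + 294*(-218) + 294*(-229) - 218*(-229)) - 1*(-227816) = 1/(52441 - 64092 - 67326 + 49922) + 227816 = 1/(-29055) + 227816 = -1/29055 + 227816 = 6619193879/29055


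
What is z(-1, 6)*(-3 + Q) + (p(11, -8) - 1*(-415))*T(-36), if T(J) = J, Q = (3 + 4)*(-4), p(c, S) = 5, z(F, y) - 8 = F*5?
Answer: -15213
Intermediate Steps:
z(F, y) = 8 + 5*F (z(F, y) = 8 + F*5 = 8 + 5*F)
Q = -28 (Q = 7*(-4) = -28)
z(-1, 6)*(-3 + Q) + (p(11, -8) - 1*(-415))*T(-36) = (8 + 5*(-1))*(-3 - 28) + (5 - 1*(-415))*(-36) = (8 - 5)*(-31) + (5 + 415)*(-36) = 3*(-31) + 420*(-36) = -93 - 15120 = -15213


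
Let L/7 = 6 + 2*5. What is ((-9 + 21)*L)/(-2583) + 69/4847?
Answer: -301721/596181 ≈ -0.50609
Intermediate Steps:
L = 112 (L = 7*(6 + 2*5) = 7*(6 + 10) = 7*16 = 112)
((-9 + 21)*L)/(-2583) + 69/4847 = ((-9 + 21)*112)/(-2583) + 69/4847 = (12*112)*(-1/2583) + 69*(1/4847) = 1344*(-1/2583) + 69/4847 = -64/123 + 69/4847 = -301721/596181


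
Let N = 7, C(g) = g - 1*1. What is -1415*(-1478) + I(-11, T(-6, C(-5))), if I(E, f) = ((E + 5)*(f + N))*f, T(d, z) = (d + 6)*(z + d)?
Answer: 2091370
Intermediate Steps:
C(g) = -1 + g (C(g) = g - 1 = -1 + g)
T(d, z) = (6 + d)*(d + z)
I(E, f) = f*(5 + E)*(7 + f) (I(E, f) = ((E + 5)*(f + 7))*f = ((5 + E)*(7 + f))*f = f*(5 + E)*(7 + f))
-1415*(-1478) + I(-11, T(-6, C(-5))) = -1415*(-1478) + ((-6)² + 6*(-6) + 6*(-1 - 5) - 6*(-1 - 5))*(35 + 5*((-6)² + 6*(-6) + 6*(-1 - 5) - 6*(-1 - 5)) + 7*(-11) - 11*((-6)² + 6*(-6) + 6*(-1 - 5) - 6*(-1 - 5))) = 2091370 + (36 - 36 + 6*(-6) - 6*(-6))*(35 + 5*(36 - 36 + 6*(-6) - 6*(-6)) - 77 - 11*(36 - 36 + 6*(-6) - 6*(-6))) = 2091370 + (36 - 36 - 36 + 36)*(35 + 5*(36 - 36 - 36 + 36) - 77 - 11*(36 - 36 - 36 + 36)) = 2091370 + 0*(35 + 5*0 - 77 - 11*0) = 2091370 + 0*(35 + 0 - 77 + 0) = 2091370 + 0*(-42) = 2091370 + 0 = 2091370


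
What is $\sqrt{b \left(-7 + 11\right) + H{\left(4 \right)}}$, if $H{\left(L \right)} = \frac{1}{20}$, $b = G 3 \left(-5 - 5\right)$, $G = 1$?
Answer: $\frac{i \sqrt{11995}}{10} \approx 10.952 i$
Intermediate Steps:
$b = -30$ ($b = 1 \cdot 3 \left(-5 - 5\right) = 3 \left(-10\right) = -30$)
$H{\left(L \right)} = \frac{1}{20}$
$\sqrt{b \left(-7 + 11\right) + H{\left(4 \right)}} = \sqrt{- 30 \left(-7 + 11\right) + \frac{1}{20}} = \sqrt{\left(-30\right) 4 + \frac{1}{20}} = \sqrt{-120 + \frac{1}{20}} = \sqrt{- \frac{2399}{20}} = \frac{i \sqrt{11995}}{10}$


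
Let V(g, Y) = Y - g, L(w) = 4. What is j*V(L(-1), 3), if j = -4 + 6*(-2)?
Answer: 16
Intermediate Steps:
j = -16 (j = -4 - 12 = -16)
j*V(L(-1), 3) = -16*(3 - 1*4) = -16*(3 - 4) = -16*(-1) = 16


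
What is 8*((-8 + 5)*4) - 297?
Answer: -393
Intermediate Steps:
8*((-8 + 5)*4) - 297 = 8*(-3*4) - 297 = 8*(-12) - 297 = -96 - 297 = -393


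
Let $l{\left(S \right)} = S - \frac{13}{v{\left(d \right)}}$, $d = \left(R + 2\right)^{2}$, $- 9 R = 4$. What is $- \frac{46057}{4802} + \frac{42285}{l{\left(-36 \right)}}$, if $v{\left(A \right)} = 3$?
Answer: $- \frac{614730607}{581042} \approx -1058.0$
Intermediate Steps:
$R = - \frac{4}{9}$ ($R = \left(- \frac{1}{9}\right) 4 = - \frac{4}{9} \approx -0.44444$)
$d = \frac{196}{81}$ ($d = \left(- \frac{4}{9} + 2\right)^{2} = \left(\frac{14}{9}\right)^{2} = \frac{196}{81} \approx 2.4198$)
$l{\left(S \right)} = - \frac{13}{3} + S$ ($l{\left(S \right)} = S - \frac{13}{3} = - \frac{13}{3} + S$)
$- \frac{46057}{4802} + \frac{42285}{l{\left(-36 \right)}} = - \frac{46057}{4802} + \frac{42285}{- \frac{13}{3} - 36} = \left(-46057\right) \frac{1}{4802} + \frac{42285}{- \frac{121}{3}} = - \frac{46057}{4802} + 42285 \left(- \frac{3}{121}\right) = - \frac{46057}{4802} - \frac{126855}{121} = - \frac{614730607}{581042}$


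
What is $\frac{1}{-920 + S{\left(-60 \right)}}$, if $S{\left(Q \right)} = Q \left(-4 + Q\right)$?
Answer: $\frac{1}{2920} \approx 0.00034247$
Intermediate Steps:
$\frac{1}{-920 + S{\left(-60 \right)}} = \frac{1}{-920 - 60 \left(-4 - 60\right)} = \frac{1}{-920 - -3840} = \frac{1}{-920 + 3840} = \frac{1}{2920}$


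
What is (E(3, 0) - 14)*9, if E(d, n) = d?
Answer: -99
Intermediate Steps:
(E(3, 0) - 14)*9 = (3 - 14)*9 = -11*9 = -99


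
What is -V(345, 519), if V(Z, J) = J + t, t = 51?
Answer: -570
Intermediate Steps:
V(Z, J) = 51 + J (V(Z, J) = J + 51 = 51 + J)
-V(345, 519) = -(51 + 519) = -1*570 = -570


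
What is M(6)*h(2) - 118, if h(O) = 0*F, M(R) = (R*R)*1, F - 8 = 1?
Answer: -118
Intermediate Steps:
F = 9 (F = 8 + 1 = 9)
M(R) = R² (M(R) = R²*1 = R²)
h(O) = 0 (h(O) = 0*9 = 0)
M(6)*h(2) - 118 = 6²*0 - 118 = 36*0 - 118 = 0 - 118 = -118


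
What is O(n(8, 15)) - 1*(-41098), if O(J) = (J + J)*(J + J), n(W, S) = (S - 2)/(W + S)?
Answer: 21741518/529 ≈ 41099.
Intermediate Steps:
n(W, S) = (-2 + S)/(S + W)
O(J) = 4*J² (O(J) = (2*J)*(2*J) = 4*J²)
O(n(8, 15)) - 1*(-41098) = 4*((-2 + 15)/(15 + 8))² - 1*(-41098) = 4*(13/23)² + 41098 = 4*(169/529) + 41098 = 676/529 + 41098 = 21741518/529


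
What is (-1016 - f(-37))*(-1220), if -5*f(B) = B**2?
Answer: 905484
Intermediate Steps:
f(B) = -B**2/5
(-1016 - f(-37))*(-1220) = (-1016 - (-1)*(-37)**2/5)*(-1220) = (-1016 - (-1)*1369/5)*(-1220) = (-1016 - 1*(-1369/5))*(-1220) = (-1016 + 1369/5)*(-1220) = -3711/5*(-1220) = 905484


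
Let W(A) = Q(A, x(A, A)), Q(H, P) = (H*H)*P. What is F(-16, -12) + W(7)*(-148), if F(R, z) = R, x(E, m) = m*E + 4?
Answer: -384372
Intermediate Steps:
x(E, m) = 4 + E*m (x(E, m) = E*m + 4 = 4 + E*m)
Q(H, P) = P*H² (Q(H, P) = H²*P = P*H²)
W(A) = A²*(4 + A²) (W(A) = (4 + A*A)*A² = (4 + A²)*A² = A²*(4 + A²))
F(-16, -12) + W(7)*(-148) = -16 + (7²*(4 + 7²))*(-148) = -16 + (49*(4 + 49))*(-148) = -16 + (49*53)*(-148) = -16 + 2597*(-148) = -16 - 384356 = -384372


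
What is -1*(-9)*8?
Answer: 72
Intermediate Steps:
-1*(-9)*8 = 9*8 = 72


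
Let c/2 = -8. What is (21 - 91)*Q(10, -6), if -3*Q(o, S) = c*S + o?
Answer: 7420/3 ≈ 2473.3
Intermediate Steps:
c = -16 (c = 2*(-8) = -16)
Q(o, S) = -o/3 + 16*S/3 (Q(o, S) = -(-16*S + o)/3 = -(o - 16*S)/3 = -o/3 + 16*S/3)
(21 - 91)*Q(10, -6) = (21 - 91)*(-1/3*10 + (16/3)*(-6)) = -70*(-10/3 - 32) = -70*(-106/3) = 7420/3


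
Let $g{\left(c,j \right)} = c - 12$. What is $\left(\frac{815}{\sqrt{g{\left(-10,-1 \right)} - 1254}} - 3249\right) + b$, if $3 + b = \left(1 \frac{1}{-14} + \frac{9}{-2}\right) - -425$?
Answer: $- \frac{19821}{7} - \frac{815 i \sqrt{319}}{638} \approx -2831.6 - 22.816 i$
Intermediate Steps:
$g{\left(c,j \right)} = -12 + c$ ($g{\left(c,j \right)} = c - 12 = -12 + c$)
$b = \frac{2922}{7}$ ($b = -3 + \left(\left(1 \frac{1}{-14} + \frac{9}{-2}\right) - -425\right) = -3 + \left(\left(1 \left(- \frac{1}{14}\right) + 9 \left(- \frac{1}{2}\right)\right) + 425\right) = -3 + \left(\left(- \frac{1}{14} - \frac{9}{2}\right) + 425\right) = -3 + \left(- \frac{32}{7} + 425\right) = -3 + \frac{2943}{7} = \frac{2922}{7} \approx 417.43$)
$\left(\frac{815}{\sqrt{g{\left(-10,-1 \right)} - 1254}} - 3249\right) + b = \left(\frac{815}{\sqrt{\left(-12 - 10\right) - 1254}} - 3249\right) + \frac{2922}{7} = \left(\frac{815}{\sqrt{-22 - 1254}} - 3249\right) + \frac{2922}{7} = \left(\frac{815}{\sqrt{-1276}} - 3249\right) + \frac{2922}{7} = \left(\frac{815}{2 i \sqrt{319}} - 3249\right) + \frac{2922}{7} = \left(815 \left(- \frac{i \sqrt{319}}{638}\right) - 3249\right) + \frac{2922}{7} = \left(- \frac{815 i \sqrt{319}}{638} - 3249\right) + \frac{2922}{7} = \left(-3249 - \frac{815 i \sqrt{319}}{638}\right) + \frac{2922}{7} = - \frac{19821}{7} - \frac{815 i \sqrt{319}}{638}$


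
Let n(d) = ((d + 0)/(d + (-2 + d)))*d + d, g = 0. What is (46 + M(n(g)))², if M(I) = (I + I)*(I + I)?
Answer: 2116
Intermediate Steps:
n(d) = d + d²/(-2 + 2*d) (n(d) = (d/(-2 + 2*d))*d + d = d²/(-2 + 2*d) + d = d + d²/(-2 + 2*d))
M(I) = 4*I² (M(I) = (2*I)*(2*I) = 4*I²)
(46 + M(n(g)))² = (46 + 4*((½)*0*(-2 + 3*0)/(-1 + 0))²)² = (46 + 4*((½)*0*(-2 + 0)/(-1))²)² = (46 + 4*((½)*0*(-1)*(-2))²)² = (46 + 4*0²)² = (46 + 4*0)² = (46 + 0)² = 46² = 2116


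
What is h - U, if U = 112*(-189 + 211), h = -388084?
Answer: -390548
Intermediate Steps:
U = 2464 (U = 112*22 = 2464)
h - U = -388084 - 1*2464 = -388084 - 2464 = -390548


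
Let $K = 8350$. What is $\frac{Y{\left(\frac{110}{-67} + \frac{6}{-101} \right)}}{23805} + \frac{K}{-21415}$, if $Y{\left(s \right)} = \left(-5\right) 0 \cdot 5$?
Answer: $- \frac{1670}{4283} \approx -0.38991$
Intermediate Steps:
$Y{\left(s \right)} = 0$ ($Y{\left(s \right)} = 0 \cdot 5 = 0$)
$\frac{Y{\left(\frac{110}{-67} + \frac{6}{-101} \right)}}{23805} + \frac{K}{-21415} = \frac{0}{23805} + \frac{8350}{-21415} = 0 \cdot \frac{1}{23805} + 8350 \left(- \frac{1}{21415}\right) = 0 - \frac{1670}{4283} = - \frac{1670}{4283}$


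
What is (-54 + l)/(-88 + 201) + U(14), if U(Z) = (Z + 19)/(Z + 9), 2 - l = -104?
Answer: 4925/2599 ≈ 1.8950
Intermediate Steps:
l = 106 (l = 2 - 1*(-104) = 2 + 104 = 106)
U(Z) = (19 + Z)/(9 + Z)
(-54 + l)/(-88 + 201) + U(14) = (-54 + 106)/(-88 + 201) + (19 + 14)/(9 + 14) = 52/113 + 33/23 = 4925/2599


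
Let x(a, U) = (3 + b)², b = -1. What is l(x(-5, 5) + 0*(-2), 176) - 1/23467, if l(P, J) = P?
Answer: 93867/23467 ≈ 4.0000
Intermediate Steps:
x(a, U) = 4 (x(a, U) = (3 - 1)² = 2² = 4)
l(x(-5, 5) + 0*(-2), 176) - 1/23467 = (4 + 0*(-2)) - 1/23467 = (4 + 0) - 1*1/23467 = 4 - 1/23467 = 93867/23467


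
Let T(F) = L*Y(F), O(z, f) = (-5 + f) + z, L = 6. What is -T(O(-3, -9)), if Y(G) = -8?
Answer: 48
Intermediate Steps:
O(z, f) = -5 + f + z
T(F) = -48 (T(F) = 6*(-8) = -48)
-T(O(-3, -9)) = -1*(-48) = 48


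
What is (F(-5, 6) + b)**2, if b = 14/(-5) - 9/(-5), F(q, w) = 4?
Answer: 9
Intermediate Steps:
b = -1 (b = 14*(-1/5) - 9*(-1/5) = -14/5 + 9/5 = -1)
(F(-5, 6) + b)**2 = (4 - 1)**2 = 3**2 = 9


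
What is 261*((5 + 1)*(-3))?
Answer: -4698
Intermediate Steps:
261*((5 + 1)*(-3)) = 261*(6*(-3)) = 261*(-18) = -4698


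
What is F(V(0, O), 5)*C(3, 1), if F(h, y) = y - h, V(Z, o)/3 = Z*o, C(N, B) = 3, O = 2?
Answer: 15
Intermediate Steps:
V(Z, o) = 3*Z*o (V(Z, o) = 3*(Z*o) = 3*Z*o)
F(V(0, O), 5)*C(3, 1) = (5 - 3*0*2)*3 = (5 - 1*0)*3 = (5 + 0)*3 = 5*3 = 15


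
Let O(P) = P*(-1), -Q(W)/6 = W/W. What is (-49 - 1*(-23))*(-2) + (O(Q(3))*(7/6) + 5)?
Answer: 64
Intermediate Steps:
Q(W) = -6 (Q(W) = -6*W/W = -6*1 = -6)
O(P) = -P
(-49 - 1*(-23))*(-2) + (O(Q(3))*(7/6) + 5) = (-49 - 1*(-23))*(-2) + ((-1*(-6))*(7/6) + 5) = (-49 + 23)*(-2) + (6*(7*(⅙)) + 5) = -26*(-2) + (6*(7/6) + 5) = 52 + (7 + 5) = 52 + 12 = 64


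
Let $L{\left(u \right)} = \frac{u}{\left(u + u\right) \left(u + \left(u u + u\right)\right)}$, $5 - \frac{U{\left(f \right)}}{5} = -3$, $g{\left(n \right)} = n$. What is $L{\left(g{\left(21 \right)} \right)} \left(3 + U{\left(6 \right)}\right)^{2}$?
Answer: $\frac{1849}{966} \approx 1.9141$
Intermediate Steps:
$U{\left(f \right)} = 40$ ($U{\left(f \right)} = 25 - -15 = 25 + 15 = 40$)
$L{\left(u \right)} = \frac{1}{2 \left(u^{2} + 2 u\right)}$ ($L{\left(u \right)} = \frac{u}{2 u \left(u + \left(u^{2} + u\right)\right)} = \frac{u}{2 u \left(u + \left(u + u^{2}\right)\right)} = \frac{u}{2 u \left(u^{2} + 2 u\right)} = u \frac{1}{2 u \left(u^{2} + 2 u\right)} = \frac{1}{2 \left(u^{2} + 2 u\right)}$)
$L{\left(g{\left(21 \right)} \right)} \left(3 + U{\left(6 \right)}\right)^{2} = \frac{1}{2 \cdot 21 \left(2 + 21\right)} \left(3 + 40\right)^{2} = \frac{1}{2} \cdot \frac{1}{21} \cdot \frac{1}{23} \cdot 43^{2} = \frac{1}{2} \cdot \frac{1}{21} \cdot \frac{1}{23} \cdot 1849 = \frac{1}{966} \cdot 1849 = \frac{1849}{966}$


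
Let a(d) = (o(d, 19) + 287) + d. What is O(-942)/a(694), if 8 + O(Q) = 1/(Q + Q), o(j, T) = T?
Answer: -15073/1884000 ≈ -0.0080005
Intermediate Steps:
O(Q) = -8 + 1/(2*Q) (O(Q) = -8 + 1/(Q + Q) = -8 + 1/(2*Q))
a(d) = 306 + d (a(d) = (19 + 287) + d = 306 + d)
O(-942)/a(694) = (-8 + (½)/(-942))/(306 + 694) = (-8 + (½)*(-1/942))/1000 = (-8 - 1/1884)*(1/1000) = -15073/1884*1/1000 = -15073/1884000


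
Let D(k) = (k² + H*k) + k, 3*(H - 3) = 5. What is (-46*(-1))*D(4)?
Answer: 5336/3 ≈ 1778.7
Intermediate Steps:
H = 14/3 (H = 3 + (⅓)*5 = 3 + 5/3 = 14/3 ≈ 4.6667)
D(k) = k² + 17*k/3 (D(k) = (k² + 14*k/3) + k = k² + 17*k/3)
(-46*(-1))*D(4) = (-46*(-1))*((⅓)*4*(17 + 3*4)) = 46*((⅓)*4*(17 + 12)) = 46*((⅓)*4*29) = 46*(116/3) = 5336/3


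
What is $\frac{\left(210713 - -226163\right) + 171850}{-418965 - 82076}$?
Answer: $- \frac{608726}{501041} \approx -1.2149$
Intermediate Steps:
$\frac{\left(210713 - -226163\right) + 171850}{-418965 - 82076} = \frac{\left(210713 + 226163\right) + 171850}{-501041} = \left(436876 + 171850\right) \left(- \frac{1}{501041}\right) = 608726 \left(- \frac{1}{501041}\right) = - \frac{608726}{501041}$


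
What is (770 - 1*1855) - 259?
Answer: -1344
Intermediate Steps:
(770 - 1*1855) - 259 = (770 - 1855) - 259 = -1085 - 259 = -1344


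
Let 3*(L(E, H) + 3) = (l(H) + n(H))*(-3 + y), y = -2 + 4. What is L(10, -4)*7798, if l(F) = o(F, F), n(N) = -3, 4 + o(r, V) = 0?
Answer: -15596/3 ≈ -5198.7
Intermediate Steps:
o(r, V) = -4 (o(r, V) = -4 + 0 = -4)
y = 2
l(F) = -4
L(E, H) = -⅔ (L(E, H) = -3 + ((-4 - 3)*(-3 + 2))/3 = -3 + (-7*(-1))/3 = -3 + (⅓)*7 = -3 + 7/3 = -⅔)
L(10, -4)*7798 = -⅔*7798 = -15596/3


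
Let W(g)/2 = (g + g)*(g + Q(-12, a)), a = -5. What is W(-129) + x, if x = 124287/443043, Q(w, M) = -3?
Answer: 10058889701/147681 ≈ 68112.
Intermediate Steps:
W(g) = 4*g*(-3 + g) (W(g) = 2*((g + g)*(g - 3)) = 2*((2*g)*(-3 + g)) = 2*(2*g*(-3 + g)) = 4*g*(-3 + g))
x = 41429/147681 (x = 124287*(1/443043) = 41429/147681 ≈ 0.28053)
W(-129) + x = 4*(-129)*(-3 - 129) + 41429/147681 = 4*(-129)*(-132) + 41429/147681 = 68112 + 41429/147681 = 10058889701/147681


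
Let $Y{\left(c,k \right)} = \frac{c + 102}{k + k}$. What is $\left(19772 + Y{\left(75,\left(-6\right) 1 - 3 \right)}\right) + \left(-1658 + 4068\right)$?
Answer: $\frac{133033}{6} \approx 22172.0$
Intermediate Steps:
$Y{\left(c,k \right)} = \frac{102 + c}{2 k}$
$\left(19772 + Y{\left(75,\left(-6\right) 1 - 3 \right)}\right) + \left(-1658 + 4068\right) = \left(19772 + \frac{102 + 75}{2 \left(\left(-6\right) 1 - 3\right)}\right) + \left(-1658 + 4068\right) = \left(19772 + \frac{1}{2} \frac{1}{-6 - 3} \cdot 177\right) + 2410 = \left(19772 + \frac{1}{2} \frac{1}{-9} \cdot 177\right) + 2410 = \left(19772 + \frac{1}{2} \left(- \frac{1}{9}\right) 177\right) + 2410 = \left(19772 - \frac{59}{6}\right) + 2410 = \frac{118573}{6} + 2410 = \frac{133033}{6}$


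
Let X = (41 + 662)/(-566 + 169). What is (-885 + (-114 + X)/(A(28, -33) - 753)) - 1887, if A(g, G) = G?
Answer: -864934463/312042 ≈ -2771.9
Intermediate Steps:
X = -703/397 (X = 703/(-397) = 703*(-1/397) = -703/397 ≈ -1.7708)
(-885 + (-114 + X)/(A(28, -33) - 753)) - 1887 = (-885 + (-114 - 703/397)/(-33 - 753)) - 1887 = (-885 - 45961/397/(-786)) - 1887 = (-885 - 45961/397*(-1/786)) - 1887 = (-885 + 45961/312042) - 1887 = -276111209/312042 - 1887 = -864934463/312042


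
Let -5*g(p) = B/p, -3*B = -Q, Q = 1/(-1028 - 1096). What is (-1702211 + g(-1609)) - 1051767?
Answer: -141176458179721/51262740 ≈ -2.7540e+6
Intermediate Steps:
Q = -1/2124 (Q = 1/(-2124) = -1/2124 ≈ -0.00047081)
B = -1/6372 (B = -(-1)*(-1)/(3*2124) = -⅓*1/2124 = -1/6372 ≈ -0.00015694)
g(p) = 1/(31860*p) (g(p) = -(-1)/(31860*p) = 1/(31860*p))
(-1702211 + g(-1609)) - 1051767 = (-1702211 + (1/31860)/(-1609)) - 1051767 = (-1702211 + (1/31860)*(-1/1609)) - 1051767 = (-1702211 - 1/51262740) - 1051767 = -87259999918141/51262740 - 1051767 = -141176458179721/51262740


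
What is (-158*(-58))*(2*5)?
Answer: 91640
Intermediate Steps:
(-158*(-58))*(2*5) = 9164*10 = 91640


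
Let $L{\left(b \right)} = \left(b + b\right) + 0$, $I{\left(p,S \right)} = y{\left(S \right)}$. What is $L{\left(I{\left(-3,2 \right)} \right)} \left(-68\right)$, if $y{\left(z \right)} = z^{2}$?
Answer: $-544$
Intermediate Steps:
$I{\left(p,S \right)} = S^{2}$
$L{\left(b \right)} = 2 b$ ($L{\left(b \right)} = 2 b + 0 = 2 b$)
$L{\left(I{\left(-3,2 \right)} \right)} \left(-68\right) = 2 \cdot 2^{2} \left(-68\right) = 2 \cdot 4 \left(-68\right) = 8 \left(-68\right) = -544$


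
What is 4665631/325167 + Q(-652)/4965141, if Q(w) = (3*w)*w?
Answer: 7860068382025/538166667849 ≈ 14.605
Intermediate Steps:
Q(w) = 3*w**2
4665631/325167 + Q(-652)/4965141 = 4665631/325167 + (3*(-652)**2)/4965141 = 4665631*(1/325167) + (3*425104)*(1/4965141) = 4665631/325167 + 1275312*(1/4965141) = 4665631/325167 + 425104/1655047 = 7860068382025/538166667849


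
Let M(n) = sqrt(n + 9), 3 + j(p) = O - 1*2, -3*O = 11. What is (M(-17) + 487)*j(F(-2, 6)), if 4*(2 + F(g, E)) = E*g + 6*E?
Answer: -12662/3 - 52*I*sqrt(2)/3 ≈ -4220.7 - 24.513*I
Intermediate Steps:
O = -11/3 (O = -1/3*11 = -11/3 ≈ -3.6667)
F(g, E) = -2 + 3*E/2 + E*g/4 (F(g, E) = -2 + (E*g + 6*E)/4 = -2 + (6*E + E*g)/4 = -2 + (3*E/2 + E*g/4) = -2 + 3*E/2 + E*g/4)
j(p) = -26/3 (j(p) = -3 + (-11/3 - 1*2) = -3 + (-11/3 - 2) = -3 - 17/3 = -26/3)
M(n) = sqrt(9 + n)
(M(-17) + 487)*j(F(-2, 6)) = (sqrt(9 - 17) + 487)*(-26/3) = (sqrt(-8) + 487)*(-26/3) = (2*I*sqrt(2) + 487)*(-26/3) = (487 + 2*I*sqrt(2))*(-26/3) = -12662/3 - 52*I*sqrt(2)/3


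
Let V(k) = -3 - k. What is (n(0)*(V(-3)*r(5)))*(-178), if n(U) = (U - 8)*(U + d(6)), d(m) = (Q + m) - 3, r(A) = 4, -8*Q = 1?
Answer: 0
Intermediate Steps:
Q = -1/8 (Q = -1/8*1 = -1/8 ≈ -0.12500)
d(m) = -25/8 + m (d(m) = (-1/8 + m) - 3 = -25/8 + m)
n(U) = (-8 + U)*(23/8 + U) (n(U) = (U - 8)*(U + (-25/8 + 6)) = (-8 + U)*(U + 23/8) = (-8 + U)*(23/8 + U))
(n(0)*(V(-3)*r(5)))*(-178) = ((-23 + 0**2 - 41/8*0)*((-3 - 1*(-3))*4))*(-178) = ((-23 + 0 + 0)*((-3 + 3)*4))*(-178) = -0*4*(-178) = -23*0*(-178) = 0*(-178) = 0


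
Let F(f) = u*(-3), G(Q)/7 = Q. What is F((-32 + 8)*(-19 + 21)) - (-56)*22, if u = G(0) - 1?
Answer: 1235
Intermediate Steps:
G(Q) = 7*Q
u = -1 (u = 7*0 - 1 = 0 - 1 = -1)
F(f) = 3 (F(f) = -1*(-3) = 3)
F((-32 + 8)*(-19 + 21)) - (-56)*22 = 3 - (-56)*22 = 3 - 1*(-1232) = 3 + 1232 = 1235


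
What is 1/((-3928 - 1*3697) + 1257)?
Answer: -1/6368 ≈ -0.00015704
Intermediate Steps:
1/((-3928 - 1*3697) + 1257) = 1/((-3928 - 3697) + 1257) = 1/(-7625 + 1257) = 1/(-6368) = -1/6368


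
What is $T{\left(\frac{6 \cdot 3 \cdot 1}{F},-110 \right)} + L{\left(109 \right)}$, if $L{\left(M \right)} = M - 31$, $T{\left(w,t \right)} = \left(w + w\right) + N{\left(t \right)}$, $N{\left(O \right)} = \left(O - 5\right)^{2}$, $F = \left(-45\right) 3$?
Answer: $\frac{199541}{15} \approx 13303.0$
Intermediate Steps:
$F = -135$
$N{\left(O \right)} = \left(-5 + O\right)^{2}$
$T{\left(w,t \right)} = \left(-5 + t\right)^{2} + 2 w$ ($T{\left(w,t \right)} = \left(w + w\right) + \left(-5 + t\right)^{2} = 2 w + \left(-5 + t\right)^{2} = \left(-5 + t\right)^{2} + 2 w$)
$L{\left(M \right)} = -31 + M$ ($L{\left(M \right)} = M - 31 = -31 + M$)
$T{\left(\frac{6 \cdot 3 \cdot 1}{F},-110 \right)} + L{\left(109 \right)} = \left(\left(-5 - 110\right)^{2} + 2 \frac{6 \cdot 3 \cdot 1}{-135}\right) + \left(-31 + 109\right) = \left(\left(-115\right)^{2} + 2 \cdot 18 \cdot 1 \left(- \frac{1}{135}\right)\right) + 78 = \left(13225 + 2 \cdot 18 \left(- \frac{1}{135}\right)\right) + 78 = \left(13225 + 2 \left(- \frac{2}{15}\right)\right) + 78 = \left(13225 - \frac{4}{15}\right) + 78 = \frac{198371}{15} + 78 = \frac{199541}{15}$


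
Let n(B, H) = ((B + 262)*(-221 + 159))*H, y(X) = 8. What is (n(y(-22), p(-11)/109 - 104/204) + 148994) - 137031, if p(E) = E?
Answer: 41111539/1853 ≈ 22186.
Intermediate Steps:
n(B, H) = H*(-16244 - 62*B) (n(B, H) = ((262 + B)*(-62))*H = (-16244 - 62*B)*H = H*(-16244 - 62*B))
(n(y(-22), p(-11)/109 - 104/204) + 148994) - 137031 = (-62*(-11/109 - 104/204)*(262 + 8) + 148994) - 137031 = (-62*(-11*1/109 - 104*1/204)*270 + 148994) - 137031 = (-62*(-11/109 - 26/51)*270 + 148994) - 137031 = (-62*(-3395/5559)*270 + 148994) - 137031 = (18944100/1853 + 148994) - 137031 = 295029982/1853 - 137031 = 41111539/1853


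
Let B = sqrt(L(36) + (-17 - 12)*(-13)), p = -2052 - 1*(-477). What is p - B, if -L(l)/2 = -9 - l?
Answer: -1575 - sqrt(467) ≈ -1596.6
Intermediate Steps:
L(l) = 18 + 2*l (L(l) = -2*(-9 - l) = 18 + 2*l)
p = -1575 (p = -2052 + 477 = -1575)
B = sqrt(467) (B = sqrt((18 + 2*36) + (-17 - 12)*(-13)) = sqrt((18 + 72) - 29*(-13)) = sqrt(90 + 377) = sqrt(467) ≈ 21.610)
p - B = -1575 - sqrt(467)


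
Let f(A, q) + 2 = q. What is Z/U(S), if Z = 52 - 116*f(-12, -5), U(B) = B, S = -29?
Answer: -864/29 ≈ -29.793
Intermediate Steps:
f(A, q) = -2 + q
Z = 864 (Z = 52 - 116*(-2 - 5) = 52 - 116*(-7) = 52 + 812 = 864)
Z/U(S) = 864/(-29) = 864*(-1/29) = -864/29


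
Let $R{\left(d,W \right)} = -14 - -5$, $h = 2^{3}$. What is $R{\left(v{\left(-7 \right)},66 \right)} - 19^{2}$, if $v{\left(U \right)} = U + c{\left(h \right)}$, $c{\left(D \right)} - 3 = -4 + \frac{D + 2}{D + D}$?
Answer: $-370$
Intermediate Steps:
$h = 8$
$c{\left(D \right)} = -1 + \frac{2 + D}{2 D}$ ($c{\left(D \right)} = 3 + \left(-4 + \frac{D + 2}{D + D}\right) = 3 - \left(4 - \frac{2 + D}{2 D}\right) = -1 + \frac{2 + D}{2 D}$)
$v{\left(U \right)} = - \frac{3}{8} + U$ ($v{\left(U \right)} = U + \frac{2 - 8}{2 \cdot 8} = U + \frac{1}{2} \cdot \frac{1}{8} \left(2 - 8\right) = U + \frac{1}{2} \cdot \frac{1}{8} \left(-6\right) = U - \frac{3}{8} = - \frac{3}{8} + U$)
$R{\left(d,W \right)} = -9$ ($R{\left(d,W \right)} = -14 + 5 = -9$)
$R{\left(v{\left(-7 \right)},66 \right)} - 19^{2} = -9 - 19^{2} = -9 - 361 = -370$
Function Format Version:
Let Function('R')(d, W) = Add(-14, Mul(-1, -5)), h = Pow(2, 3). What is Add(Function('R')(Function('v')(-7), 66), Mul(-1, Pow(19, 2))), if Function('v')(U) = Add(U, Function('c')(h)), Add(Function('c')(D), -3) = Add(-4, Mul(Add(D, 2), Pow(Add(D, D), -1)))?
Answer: -370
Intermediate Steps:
h = 8
Function('c')(D) = Add(-1, Mul(Rational(1, 2), Pow(D, -1), Add(2, D))) (Function('c')(D) = Add(3, Add(-4, Mul(Add(D, 2), Pow(Add(D, D), -1)))) = Add(3, Add(-4, Mul(Add(2, D), Pow(Mul(2, D), -1)))) = Add(3, Add(-4, Mul(Add(2, D), Mul(Rational(1, 2), Pow(D, -1))))) = Add(3, Add(-4, Mul(Rational(1, 2), Pow(D, -1), Add(2, D)))) = Add(-1, Mul(Rational(1, 2), Pow(D, -1), Add(2, D))))
Function('v')(U) = Add(Rational(-3, 8), U) (Function('v')(U) = Add(U, Mul(Rational(1, 2), Pow(8, -1), Add(2, Mul(-1, 8)))) = Add(U, Mul(Rational(1, 2), Rational(1, 8), Add(2, -8))) = Add(U, Mul(Rational(1, 2), Rational(1, 8), -6)) = Add(U, Rational(-3, 8)) = Add(Rational(-3, 8), U))
Function('R')(d, W) = -9 (Function('R')(d, W) = Add(-14, 5) = -9)
Add(Function('R')(Function('v')(-7), 66), Mul(-1, Pow(19, 2))) = Add(-9, Mul(-1, Pow(19, 2))) = Add(-9, Mul(-1, 361)) = Add(-9, -361) = -370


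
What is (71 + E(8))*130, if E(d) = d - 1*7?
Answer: 9360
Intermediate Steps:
E(d) = -7 + d (E(d) = d - 7 = -7 + d)
(71 + E(8))*130 = (71 + (-7 + 8))*130 = (71 + 1)*130 = 72*130 = 9360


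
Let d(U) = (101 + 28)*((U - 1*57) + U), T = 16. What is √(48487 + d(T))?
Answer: √45262 ≈ 212.75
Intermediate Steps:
d(U) = -7353 + 258*U (d(U) = 129*((U - 57) + U) = 129*((-57 + U) + U) = 129*(-57 + 2*U) = -7353 + 258*U)
√(48487 + d(T)) = √(48487 + (-7353 + 258*16)) = √(48487 + (-7353 + 4128)) = √(48487 - 3225) = √45262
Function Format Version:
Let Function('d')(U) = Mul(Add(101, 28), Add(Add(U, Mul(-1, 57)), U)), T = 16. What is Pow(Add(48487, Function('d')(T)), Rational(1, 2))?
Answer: Pow(45262, Rational(1, 2)) ≈ 212.75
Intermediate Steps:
Function('d')(U) = Add(-7353, Mul(258, U)) (Function('d')(U) = Mul(129, Add(Add(U, -57), U)) = Mul(129, Add(Add(-57, U), U)) = Mul(129, Add(-57, Mul(2, U))) = Add(-7353, Mul(258, U)))
Pow(Add(48487, Function('d')(T)), Rational(1, 2)) = Pow(Add(48487, Add(-7353, Mul(258, 16))), Rational(1, 2)) = Pow(Add(48487, Add(-7353, 4128)), Rational(1, 2)) = Pow(Add(48487, -3225), Rational(1, 2)) = Pow(45262, Rational(1, 2))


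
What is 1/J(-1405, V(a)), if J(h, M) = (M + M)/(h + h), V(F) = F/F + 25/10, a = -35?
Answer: -2810/7 ≈ -401.43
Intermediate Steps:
V(F) = 7/2 (V(F) = 1 + 25*(⅒) = 1 + 5/2 = 7/2)
J(h, M) = M/h (J(h, M) = (2*M)/((2*h)) = (2*M)*(1/(2*h)) = M/h)
1/J(-1405, V(a)) = 1/((7/2)/(-1405)) = 1/((7/2)*(-1/1405)) = 1/(-7/2810) = -2810/7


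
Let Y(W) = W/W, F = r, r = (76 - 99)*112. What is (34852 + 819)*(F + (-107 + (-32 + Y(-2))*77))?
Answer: -180851970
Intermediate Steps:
r = -2576 (r = -23*112 = -2576)
F = -2576
Y(W) = 1
(34852 + 819)*(F + (-107 + (-32 + Y(-2))*77)) = (34852 + 819)*(-2576 + (-107 + (-32 + 1)*77)) = 35671*(-2576 + (-107 - 31*77)) = 35671*(-2576 + (-107 - 2387)) = 35671*(-2576 - 2494) = 35671*(-5070) = -180851970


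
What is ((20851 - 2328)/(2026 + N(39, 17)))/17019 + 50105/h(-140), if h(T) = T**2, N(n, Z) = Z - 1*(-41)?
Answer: 88873347419/34758244080 ≈ 2.5569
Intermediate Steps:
N(n, Z) = 41 + Z (N(n, Z) = Z + 41 = 41 + Z)
((20851 - 2328)/(2026 + N(39, 17)))/17019 + 50105/h(-140) = ((20851 - 2328)/(2026 + (41 + 17)))/17019 + 50105/((-140)**2) = (18523/(2026 + 58))*(1/17019) + 50105/19600 = (18523/2084)*(1/17019) + 50105*(1/19600) = (18523*(1/2084))*(1/17019) + 10021/3920 = (18523/2084)*(1/17019) + 10021/3920 = 18523/35467596 + 10021/3920 = 88873347419/34758244080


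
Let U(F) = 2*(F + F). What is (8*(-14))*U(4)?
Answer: -1792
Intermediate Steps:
U(F) = 4*F (U(F) = 2*(2*F) = 4*F)
(8*(-14))*U(4) = (8*(-14))*(4*4) = -112*16 = -1792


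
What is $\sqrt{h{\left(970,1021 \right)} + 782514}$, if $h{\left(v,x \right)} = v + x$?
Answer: $\sqrt{784505} \approx 885.72$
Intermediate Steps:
$\sqrt{h{\left(970,1021 \right)} + 782514} = \sqrt{\left(970 + 1021\right) + 782514} = \sqrt{1991 + 782514} = \sqrt{784505}$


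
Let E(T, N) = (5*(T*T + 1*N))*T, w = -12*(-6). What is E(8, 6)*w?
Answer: 201600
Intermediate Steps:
w = 72
E(T, N) = T*(5*N + 5*T**2) (E(T, N) = (5*(T**2 + N))*T = (5*(N + T**2))*T = (5*N + 5*T**2)*T = T*(5*N + 5*T**2))
E(8, 6)*w = (5*8*(6 + 8**2))*72 = (5*8*(6 + 64))*72 = (5*8*70)*72 = 2800*72 = 201600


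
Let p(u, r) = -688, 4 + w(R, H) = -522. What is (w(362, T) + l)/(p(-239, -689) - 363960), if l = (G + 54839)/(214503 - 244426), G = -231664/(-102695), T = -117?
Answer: 1621999669879/1120542331270280 ≈ 0.0014475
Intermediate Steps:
w(R, H) = -526 (w(R, H) = -4 - 522 = -526)
G = 231664/102695 (G = -231664*(-1/102695) = 231664/102695 ≈ 2.2558)
l = -5631922769/3072942485 (l = (231664/102695 + 54839)/(214503 - 244426) = (5631922769/102695)/(-29923) = (5631922769/102695)*(-1/29923) = -5631922769/3072942485 ≈ -1.8327)
(w(362, T) + l)/(p(-239, -689) - 363960) = (-526 - 5631922769/3072942485)/(-688 - 363960) = -1621999669879/3072942485/(-364648) = -1621999669879/3072942485*(-1/364648) = 1621999669879/1120542331270280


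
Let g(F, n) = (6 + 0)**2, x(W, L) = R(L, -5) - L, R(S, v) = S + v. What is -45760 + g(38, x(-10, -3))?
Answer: -45724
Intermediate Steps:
x(W, L) = -5 (x(W, L) = (L - 5) - L = (-5 + L) - L = -5)
g(F, n) = 36 (g(F, n) = 6**2 = 36)
-45760 + g(38, x(-10, -3)) = -45760 + 36 = -45724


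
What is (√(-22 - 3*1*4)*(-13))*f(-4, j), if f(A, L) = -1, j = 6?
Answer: 13*I*√34 ≈ 75.802*I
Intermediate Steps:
(√(-22 - 3*1*4)*(-13))*f(-4, j) = (√(-22 - 3*1*4)*(-13))*(-1) = (√(-22 - 3*4)*(-13))*(-1) = (√(-22 - 12)*(-13))*(-1) = (√(-34)*(-13))*(-1) = ((I*√34)*(-13))*(-1) = -13*I*√34*(-1) = 13*I*√34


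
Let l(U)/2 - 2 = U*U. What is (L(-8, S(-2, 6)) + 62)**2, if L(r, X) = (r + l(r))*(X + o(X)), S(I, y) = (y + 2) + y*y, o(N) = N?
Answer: 120428676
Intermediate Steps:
S(I, y) = 2 + y + y**2 (S(I, y) = (2 + y) + y**2 = 2 + y + y**2)
l(U) = 4 + 2*U**2 (l(U) = 4 + 2*(U*U) = 4 + 2*U**2)
L(r, X) = 2*X*(4 + r + 2*r**2) (L(r, X) = (r + (4 + 2*r**2))*(X + X) = (4 + r + 2*r**2)*(2*X) = 2*X*(4 + r + 2*r**2))
(L(-8, S(-2, 6)) + 62)**2 = (2*(2 + 6 + 6**2)*(4 - 8 + 2*(-8)**2) + 62)**2 = (2*(2 + 6 + 36)*(4 - 8 + 2*64) + 62)**2 = (2*44*(4 - 8 + 128) + 62)**2 = (2*44*124 + 62)**2 = (10912 + 62)**2 = 10974**2 = 120428676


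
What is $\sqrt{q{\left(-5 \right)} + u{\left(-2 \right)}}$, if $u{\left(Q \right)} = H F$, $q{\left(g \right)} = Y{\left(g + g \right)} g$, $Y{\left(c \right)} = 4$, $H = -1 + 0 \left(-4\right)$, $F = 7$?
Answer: $3 i \sqrt{3} \approx 5.1962 i$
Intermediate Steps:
$H = -1$ ($H = -1 + 0 = -1$)
$q{\left(g \right)} = 4 g$
$u{\left(Q \right)} = -7$ ($u{\left(Q \right)} = \left(-1\right) 7 = -7$)
$\sqrt{q{\left(-5 \right)} + u{\left(-2 \right)}} = \sqrt{4 \left(-5\right) - 7} = \sqrt{-20 - 7} = \sqrt{-27} = 3 i \sqrt{3}$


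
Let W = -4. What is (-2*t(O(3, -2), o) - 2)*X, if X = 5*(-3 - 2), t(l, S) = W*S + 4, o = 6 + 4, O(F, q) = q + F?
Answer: -1750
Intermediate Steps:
O(F, q) = F + q
o = 10
t(l, S) = 4 - 4*S (t(l, S) = -4*S + 4 = 4 - 4*S)
X = -25 (X = 5*(-5) = -25)
(-2*t(O(3, -2), o) - 2)*X = (-2*(4 - 4*10) - 2)*(-25) = (-2*(4 - 40) - 2)*(-25) = (-2*(-36) - 2)*(-25) = (72 - 2)*(-25) = 70*(-25) = -1750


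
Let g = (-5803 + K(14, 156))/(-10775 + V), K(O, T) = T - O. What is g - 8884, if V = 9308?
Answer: -1447463/163 ≈ -8880.1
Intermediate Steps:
g = 629/163 (g = (-5803 + (156 - 1*14))/(-10775 + 9308) = (-5803 + (156 - 14))/(-1467) = (-5803 + 142)*(-1/1467) = -5661*(-1/1467) = 629/163 ≈ 3.8589)
g - 8884 = 629/163 - 8884 = -1447463/163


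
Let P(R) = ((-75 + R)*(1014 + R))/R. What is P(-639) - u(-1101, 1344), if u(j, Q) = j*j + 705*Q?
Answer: -153310441/71 ≈ -2.1593e+6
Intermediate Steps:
u(j, Q) = j**2 + 705*Q
P(R) = (-75 + R)*(1014 + R)/R
P(-639) - u(-1101, 1344) = (939 - 639 - 76050/(-639)) - ((-1101)**2 + 705*1344) = (939 - 639 - 76050*(-1/639)) - (1212201 + 947520) = (939 - 639 + 8450/71) - 1*2159721 = 29750/71 - 2159721 = -153310441/71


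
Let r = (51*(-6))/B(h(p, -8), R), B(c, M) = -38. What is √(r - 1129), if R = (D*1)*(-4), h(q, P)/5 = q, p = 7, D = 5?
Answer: I*√404662/19 ≈ 33.481*I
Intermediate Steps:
h(q, P) = 5*q
R = -20 (R = (5*1)*(-4) = 5*(-4) = -20)
r = 153/19 (r = (51*(-6))/(-38) = -306*(-1/38) = 153/19 ≈ 8.0526)
√(r - 1129) = √(153/19 - 1129) = √(-21298/19) = I*√404662/19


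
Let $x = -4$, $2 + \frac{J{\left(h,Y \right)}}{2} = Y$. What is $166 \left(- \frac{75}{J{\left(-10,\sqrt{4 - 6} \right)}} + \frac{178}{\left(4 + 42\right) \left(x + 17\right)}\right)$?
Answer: $\frac{635199}{299} + \frac{2075 i \sqrt{2}}{2} \approx 2124.4 + 1467.2 i$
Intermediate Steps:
$J{\left(h,Y \right)} = -4 + 2 Y$
$166 \left(- \frac{75}{J{\left(-10,\sqrt{4 - 6} \right)}} + \frac{178}{\left(4 + 42\right) \left(x + 17\right)}\right) = 166 \left(- \frac{75}{-4 + 2 \sqrt{4 - 6}} + \frac{178}{\left(4 + 42\right) \left(-4 + 17\right)}\right) = 166 \left(- \frac{75}{-4 + 2 \sqrt{-2}} + \frac{178}{46 \cdot 13}\right) = 166 \left(- \frac{75}{-4 + 2 i \sqrt{2}} + \frac{178}{598}\right) = 166 \left(- \frac{75}{-4 + 2 i \sqrt{2}} + 178 \cdot \frac{1}{598}\right) = 166 \left(- \frac{75}{-4 + 2 i \sqrt{2}} + \frac{89}{299}\right) = 166 \left(\frac{89}{299} - \frac{75}{-4 + 2 i \sqrt{2}}\right) = \frac{14774}{299} - \frac{12450}{-4 + 2 i \sqrt{2}}$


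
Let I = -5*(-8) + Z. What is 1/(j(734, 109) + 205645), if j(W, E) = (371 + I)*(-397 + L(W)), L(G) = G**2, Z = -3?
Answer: 1/219856117 ≈ 4.5484e-9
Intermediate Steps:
I = 37 (I = -5*(-8) - 3 = 40 - 3 = 37)
j(W, E) = -161976 + 408*W**2 (j(W, E) = (371 + 37)*(-397 + W**2) = 408*(-397 + W**2) = -161976 + 408*W**2)
1/(j(734, 109) + 205645) = 1/((-161976 + 408*734**2) + 205645) = 1/((-161976 + 408*538756) + 205645) = 1/((-161976 + 219812448) + 205645) = 1/(219650472 + 205645) = 1/219856117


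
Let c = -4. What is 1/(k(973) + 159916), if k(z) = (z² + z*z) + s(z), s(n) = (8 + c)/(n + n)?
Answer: 973/1997932904 ≈ 4.8700e-7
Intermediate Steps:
s(n) = 2/n (s(n) = (8 - 4)/(n + n) = 4/((2*n)) = 4*(1/(2*n)) = 2/n)
k(z) = 2/z + 2*z² (k(z) = (z² + z*z) + 2/z = (z² + z²) + 2/z = 2*z² + 2/z = 2/z + 2*z²)
1/(k(973) + 159916) = 1/(2*(1 + 973³)/973 + 159916) = 1/(2*(1/973)*(1 + 921167317) + 159916) = 1/(2*(1/973)*921167318 + 159916) = 1/(1842334636/973 + 159916) = 1/(1997932904/973) = 973/1997932904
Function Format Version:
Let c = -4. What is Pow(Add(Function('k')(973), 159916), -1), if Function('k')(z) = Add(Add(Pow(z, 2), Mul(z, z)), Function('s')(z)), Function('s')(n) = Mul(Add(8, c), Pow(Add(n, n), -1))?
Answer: Rational(973, 1997932904) ≈ 4.8700e-7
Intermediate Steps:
Function('s')(n) = Mul(2, Pow(n, -1)) (Function('s')(n) = Mul(Add(8, -4), Pow(Add(n, n), -1)) = Mul(4, Pow(Mul(2, n), -1)) = Mul(4, Mul(Rational(1, 2), Pow(n, -1))) = Mul(2, Pow(n, -1)))
Function('k')(z) = Add(Mul(2, Pow(z, -1)), Mul(2, Pow(z, 2))) (Function('k')(z) = Add(Add(Pow(z, 2), Mul(z, z)), Mul(2, Pow(z, -1))) = Add(Add(Pow(z, 2), Pow(z, 2)), Mul(2, Pow(z, -1))) = Add(Mul(2, Pow(z, 2)), Mul(2, Pow(z, -1))) = Add(Mul(2, Pow(z, -1)), Mul(2, Pow(z, 2))))
Pow(Add(Function('k')(973), 159916), -1) = Pow(Add(Mul(2, Pow(973, -1), Add(1, Pow(973, 3))), 159916), -1) = Pow(Add(Mul(2, Rational(1, 973), Add(1, 921167317)), 159916), -1) = Pow(Add(Mul(2, Rational(1, 973), 921167318), 159916), -1) = Pow(Add(Rational(1842334636, 973), 159916), -1) = Pow(Rational(1997932904, 973), -1) = Rational(973, 1997932904)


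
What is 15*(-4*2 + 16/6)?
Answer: -80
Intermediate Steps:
15*(-4*2 + 16/6) = 15*(-8 + 16*(⅙)) = 15*(-8 + 8/3) = 15*(-16/3) = -80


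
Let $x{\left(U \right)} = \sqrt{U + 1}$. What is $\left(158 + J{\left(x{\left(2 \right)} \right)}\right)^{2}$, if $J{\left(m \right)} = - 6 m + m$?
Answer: $25039 - 1580 \sqrt{3} \approx 22302.0$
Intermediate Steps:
$x{\left(U \right)} = \sqrt{1 + U}$
$J{\left(m \right)} = - 5 m$
$\left(158 + J{\left(x{\left(2 \right)} \right)}\right)^{2} = \left(158 - 5 \sqrt{1 + 2}\right)^{2} = \left(158 - 5 \sqrt{3}\right)^{2}$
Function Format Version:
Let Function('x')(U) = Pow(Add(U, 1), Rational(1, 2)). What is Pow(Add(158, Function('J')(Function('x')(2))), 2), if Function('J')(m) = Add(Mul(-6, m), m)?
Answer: Add(25039, Mul(-1580, Pow(3, Rational(1, 2)))) ≈ 22302.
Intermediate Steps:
Function('x')(U) = Pow(Add(1, U), Rational(1, 2))
Function('J')(m) = Mul(-5, m)
Pow(Add(158, Function('J')(Function('x')(2))), 2) = Pow(Add(158, Mul(-5, Pow(Add(1, 2), Rational(1, 2)))), 2) = Pow(Add(158, Mul(-5, Pow(3, Rational(1, 2)))), 2)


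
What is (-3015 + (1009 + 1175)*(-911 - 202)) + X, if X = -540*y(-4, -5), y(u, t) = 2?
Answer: -2434887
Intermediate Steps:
X = -1080 (X = -540*2 = -1080)
(-3015 + (1009 + 1175)*(-911 - 202)) + X = (-3015 + (1009 + 1175)*(-911 - 202)) - 1080 = (-3015 + 2184*(-1113)) - 1080 = (-3015 - 2430792) - 1080 = -2433807 - 1080 = -2434887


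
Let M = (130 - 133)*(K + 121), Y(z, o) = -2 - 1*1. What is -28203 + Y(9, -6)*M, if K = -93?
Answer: -27951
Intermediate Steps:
Y(z, o) = -3 (Y(z, o) = -2 - 1 = -3)
M = -84 (M = (130 - 133)*(-93 + 121) = -3*28 = -84)
-28203 + Y(9, -6)*M = -28203 - 3*(-84) = -28203 + 252 = -27951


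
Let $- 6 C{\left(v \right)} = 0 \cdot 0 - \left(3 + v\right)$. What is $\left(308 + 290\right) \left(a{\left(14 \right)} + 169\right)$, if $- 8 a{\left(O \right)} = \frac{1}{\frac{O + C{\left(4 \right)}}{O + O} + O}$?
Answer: $\frac{35268844}{349} \approx 1.0106 \cdot 10^{5}$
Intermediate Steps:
$C{\left(v \right)} = \frac{1}{2} + \frac{v}{6}$ ($C{\left(v \right)} = - \frac{0 \cdot 0 - \left(3 + v\right)}{6} = - \frac{0 - \left(3 + v\right)}{6} = - \frac{-3 - v}{6} = \frac{1}{2} + \frac{v}{6}$)
$a{\left(O \right)} = - \frac{1}{8 \left(O + \frac{\frac{7}{6} + O}{2 O}\right)}$ ($a{\left(O \right)} = - \frac{1}{8 \left(\frac{O + \left(\frac{1}{2} + \frac{1}{6} \cdot 4\right)}{O + O} + O\right)} = - \frac{1}{8 \left(\frac{O + \left(\frac{1}{2} + \frac{2}{3}\right)}{2 O} + O\right)} = - \frac{1}{8 \left(\left(O + \frac{7}{6}\right) \frac{1}{2 O} + O\right)} = - \frac{1}{8 \left(\left(\frac{7}{6} + O\right) \frac{1}{2 O} + O\right)} = - \frac{1}{8 \left(\frac{\frac{7}{6} + O}{2 O} + O\right)} = - \frac{1}{8 \left(O + \frac{\frac{7}{6} + O}{2 O}\right)}$)
$\left(308 + 290\right) \left(a{\left(14 \right)} + 169\right) = \left(308 + 290\right) \left(\left(-3\right) 14 \frac{1}{14 + 12 \cdot 14 + 24 \cdot 14^{2}} + 169\right) = 598 \left(\left(-3\right) 14 \frac{1}{14 + 168 + 24 \cdot 196} + 169\right) = 598 \left(\left(-3\right) 14 \frac{1}{14 + 168 + 4704} + 169\right) = 598 \left(\left(-3\right) 14 \cdot \frac{1}{4886} + 169\right) = 598 \left(- \frac{3}{349} + 169\right) = 598 \cdot \frac{58978}{349} = \frac{35268844}{349}$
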